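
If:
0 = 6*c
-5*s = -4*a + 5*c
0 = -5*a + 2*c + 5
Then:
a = 1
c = 0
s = 4/5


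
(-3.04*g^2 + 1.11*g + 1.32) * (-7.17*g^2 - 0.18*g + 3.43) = 21.7968*g^4 - 7.4115*g^3 - 20.0914*g^2 + 3.5697*g + 4.5276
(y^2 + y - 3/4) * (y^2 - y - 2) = y^4 - 15*y^2/4 - 5*y/4 + 3/2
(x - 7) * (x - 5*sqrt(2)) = x^2 - 5*sqrt(2)*x - 7*x + 35*sqrt(2)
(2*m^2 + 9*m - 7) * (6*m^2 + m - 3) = 12*m^4 + 56*m^3 - 39*m^2 - 34*m + 21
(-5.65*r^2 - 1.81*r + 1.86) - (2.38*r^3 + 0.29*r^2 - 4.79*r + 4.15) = -2.38*r^3 - 5.94*r^2 + 2.98*r - 2.29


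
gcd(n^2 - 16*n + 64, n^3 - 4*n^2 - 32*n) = n - 8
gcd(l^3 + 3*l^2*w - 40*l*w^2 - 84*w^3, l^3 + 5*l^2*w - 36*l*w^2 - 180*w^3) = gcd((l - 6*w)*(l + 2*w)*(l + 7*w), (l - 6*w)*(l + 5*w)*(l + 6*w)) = -l + 6*w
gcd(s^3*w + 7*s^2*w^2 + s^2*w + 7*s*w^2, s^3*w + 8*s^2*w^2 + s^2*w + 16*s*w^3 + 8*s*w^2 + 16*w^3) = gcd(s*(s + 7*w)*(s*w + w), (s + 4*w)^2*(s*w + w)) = s*w + w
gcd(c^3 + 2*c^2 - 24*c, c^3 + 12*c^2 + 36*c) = c^2 + 6*c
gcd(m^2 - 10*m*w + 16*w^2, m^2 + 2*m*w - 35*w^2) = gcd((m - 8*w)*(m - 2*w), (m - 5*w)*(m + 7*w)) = 1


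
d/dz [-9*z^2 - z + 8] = -18*z - 1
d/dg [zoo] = 0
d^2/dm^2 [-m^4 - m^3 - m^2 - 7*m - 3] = -12*m^2 - 6*m - 2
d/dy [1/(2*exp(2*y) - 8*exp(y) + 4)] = (2 - exp(y))*exp(y)/(exp(2*y) - 4*exp(y) + 2)^2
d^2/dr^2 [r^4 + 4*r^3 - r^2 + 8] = 12*r^2 + 24*r - 2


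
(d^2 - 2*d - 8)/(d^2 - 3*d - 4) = (d + 2)/(d + 1)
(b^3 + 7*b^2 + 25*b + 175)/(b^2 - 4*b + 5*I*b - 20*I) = (b^2 + b*(7 - 5*I) - 35*I)/(b - 4)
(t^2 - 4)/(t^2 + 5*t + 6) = (t - 2)/(t + 3)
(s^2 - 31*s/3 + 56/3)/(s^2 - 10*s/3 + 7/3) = (s - 8)/(s - 1)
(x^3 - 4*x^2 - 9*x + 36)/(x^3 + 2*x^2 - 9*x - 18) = (x - 4)/(x + 2)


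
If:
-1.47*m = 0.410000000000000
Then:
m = -0.28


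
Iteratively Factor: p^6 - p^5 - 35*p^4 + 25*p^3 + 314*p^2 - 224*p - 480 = (p + 4)*(p^5 - 5*p^4 - 15*p^3 + 85*p^2 - 26*p - 120) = (p + 1)*(p + 4)*(p^4 - 6*p^3 - 9*p^2 + 94*p - 120) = (p - 3)*(p + 1)*(p + 4)*(p^3 - 3*p^2 - 18*p + 40) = (p - 3)*(p + 1)*(p + 4)^2*(p^2 - 7*p + 10) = (p - 5)*(p - 3)*(p + 1)*(p + 4)^2*(p - 2)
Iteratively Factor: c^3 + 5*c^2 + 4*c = (c)*(c^2 + 5*c + 4) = c*(c + 1)*(c + 4)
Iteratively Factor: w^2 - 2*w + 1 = (w - 1)*(w - 1)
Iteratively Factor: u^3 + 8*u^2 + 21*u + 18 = (u + 2)*(u^2 + 6*u + 9) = (u + 2)*(u + 3)*(u + 3)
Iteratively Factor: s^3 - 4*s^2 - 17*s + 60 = (s + 4)*(s^2 - 8*s + 15) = (s - 3)*(s + 4)*(s - 5)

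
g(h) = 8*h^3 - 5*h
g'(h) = 24*h^2 - 5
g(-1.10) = -5.15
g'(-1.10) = 24.04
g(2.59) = 126.04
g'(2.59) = 155.99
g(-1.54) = -21.52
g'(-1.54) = 51.92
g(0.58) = -1.34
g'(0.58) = 3.07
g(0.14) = -0.68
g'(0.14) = -4.53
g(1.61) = 25.34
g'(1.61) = 57.21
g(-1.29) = -10.72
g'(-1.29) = 34.94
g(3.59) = 352.20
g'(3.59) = 304.31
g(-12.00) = -13764.00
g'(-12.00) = 3451.00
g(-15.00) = -26925.00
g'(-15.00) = 5395.00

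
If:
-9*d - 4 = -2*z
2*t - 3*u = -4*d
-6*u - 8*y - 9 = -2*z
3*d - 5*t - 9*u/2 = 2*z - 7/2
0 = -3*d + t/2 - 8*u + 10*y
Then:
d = 541/224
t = -1651/448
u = 171/224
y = 389/256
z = 5765/448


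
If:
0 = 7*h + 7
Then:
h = -1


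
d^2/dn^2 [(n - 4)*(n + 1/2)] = 2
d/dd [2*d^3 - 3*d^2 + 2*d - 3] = 6*d^2 - 6*d + 2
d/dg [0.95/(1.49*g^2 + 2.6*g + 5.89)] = (-2.831*g - 2.47)/(1.49*g^2 + 2.6*g + 5.89)^2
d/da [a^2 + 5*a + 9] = 2*a + 5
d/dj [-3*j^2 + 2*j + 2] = 2 - 6*j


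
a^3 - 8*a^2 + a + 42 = (a - 7)*(a - 3)*(a + 2)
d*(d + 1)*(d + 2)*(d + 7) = d^4 + 10*d^3 + 23*d^2 + 14*d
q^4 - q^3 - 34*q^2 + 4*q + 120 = (q - 6)*(q - 2)*(q + 2)*(q + 5)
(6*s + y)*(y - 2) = 6*s*y - 12*s + y^2 - 2*y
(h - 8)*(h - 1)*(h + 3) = h^3 - 6*h^2 - 19*h + 24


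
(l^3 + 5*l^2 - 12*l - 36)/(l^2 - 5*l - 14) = (l^2 + 3*l - 18)/(l - 7)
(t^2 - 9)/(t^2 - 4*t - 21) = (t - 3)/(t - 7)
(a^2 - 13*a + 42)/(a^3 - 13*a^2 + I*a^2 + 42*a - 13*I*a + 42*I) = 1/(a + I)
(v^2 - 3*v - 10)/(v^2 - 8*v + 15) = (v + 2)/(v - 3)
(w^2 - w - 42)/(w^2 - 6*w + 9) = (w^2 - w - 42)/(w^2 - 6*w + 9)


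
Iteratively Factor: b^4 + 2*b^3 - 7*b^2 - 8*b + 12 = (b + 3)*(b^3 - b^2 - 4*b + 4) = (b - 1)*(b + 3)*(b^2 - 4) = (b - 2)*(b - 1)*(b + 3)*(b + 2)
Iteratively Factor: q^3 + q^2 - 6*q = (q - 2)*(q^2 + 3*q) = q*(q - 2)*(q + 3)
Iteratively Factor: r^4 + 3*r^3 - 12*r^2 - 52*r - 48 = (r - 4)*(r^3 + 7*r^2 + 16*r + 12) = (r - 4)*(r + 2)*(r^2 + 5*r + 6) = (r - 4)*(r + 2)*(r + 3)*(r + 2)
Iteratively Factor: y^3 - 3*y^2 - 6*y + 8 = (y - 4)*(y^2 + y - 2) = (y - 4)*(y - 1)*(y + 2)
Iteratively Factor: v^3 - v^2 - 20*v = (v + 4)*(v^2 - 5*v) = v*(v + 4)*(v - 5)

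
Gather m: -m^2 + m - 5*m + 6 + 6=-m^2 - 4*m + 12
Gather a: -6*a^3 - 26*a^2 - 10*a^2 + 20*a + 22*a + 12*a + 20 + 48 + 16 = -6*a^3 - 36*a^2 + 54*a + 84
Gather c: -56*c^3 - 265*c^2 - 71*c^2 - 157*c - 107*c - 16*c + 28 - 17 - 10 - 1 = -56*c^3 - 336*c^2 - 280*c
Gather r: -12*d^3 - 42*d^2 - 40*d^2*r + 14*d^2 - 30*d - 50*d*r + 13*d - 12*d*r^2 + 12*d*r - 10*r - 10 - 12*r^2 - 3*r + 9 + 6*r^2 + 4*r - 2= -12*d^3 - 28*d^2 - 17*d + r^2*(-12*d - 6) + r*(-40*d^2 - 38*d - 9) - 3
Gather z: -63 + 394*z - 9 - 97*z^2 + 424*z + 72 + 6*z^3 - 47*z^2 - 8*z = 6*z^3 - 144*z^2 + 810*z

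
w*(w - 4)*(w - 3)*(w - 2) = w^4 - 9*w^3 + 26*w^2 - 24*w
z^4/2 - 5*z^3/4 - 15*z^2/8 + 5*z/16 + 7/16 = (z/2 + 1/2)*(z - 7/2)*(z - 1/2)*(z + 1/2)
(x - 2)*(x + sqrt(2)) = x^2 - 2*x + sqrt(2)*x - 2*sqrt(2)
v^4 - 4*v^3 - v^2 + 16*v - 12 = (v - 3)*(v - 2)*(v - 1)*(v + 2)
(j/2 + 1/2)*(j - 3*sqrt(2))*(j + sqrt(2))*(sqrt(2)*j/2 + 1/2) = sqrt(2)*j^4/4 - 3*j^3/4 + sqrt(2)*j^3/4 - 2*sqrt(2)*j^2 - 3*j^2/4 - 2*sqrt(2)*j - 3*j/2 - 3/2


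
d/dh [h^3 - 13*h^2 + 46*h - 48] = 3*h^2 - 26*h + 46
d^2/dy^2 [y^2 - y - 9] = 2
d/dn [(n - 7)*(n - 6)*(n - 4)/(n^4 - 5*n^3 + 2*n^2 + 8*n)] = (-n^4 + 26*n^3 - 141*n^2 + 84*n + 84)/(n^2*(n^4 - 2*n^3 - 3*n^2 + 4*n + 4))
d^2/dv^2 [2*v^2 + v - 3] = 4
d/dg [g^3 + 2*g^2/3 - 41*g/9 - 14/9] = 3*g^2 + 4*g/3 - 41/9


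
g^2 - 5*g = g*(g - 5)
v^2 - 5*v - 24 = (v - 8)*(v + 3)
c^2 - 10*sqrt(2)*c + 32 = (c - 8*sqrt(2))*(c - 2*sqrt(2))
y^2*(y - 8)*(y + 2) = y^4 - 6*y^3 - 16*y^2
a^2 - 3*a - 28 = (a - 7)*(a + 4)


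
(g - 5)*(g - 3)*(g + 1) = g^3 - 7*g^2 + 7*g + 15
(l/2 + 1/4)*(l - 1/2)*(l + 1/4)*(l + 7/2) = l^4/2 + 15*l^3/8 + 5*l^2/16 - 15*l/32 - 7/64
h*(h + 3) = h^2 + 3*h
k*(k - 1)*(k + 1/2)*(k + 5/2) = k^4 + 2*k^3 - 7*k^2/4 - 5*k/4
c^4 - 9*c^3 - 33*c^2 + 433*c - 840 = (c - 8)*(c - 5)*(c - 3)*(c + 7)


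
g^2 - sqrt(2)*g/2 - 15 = (g - 3*sqrt(2))*(g + 5*sqrt(2)/2)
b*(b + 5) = b^2 + 5*b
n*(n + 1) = n^2 + n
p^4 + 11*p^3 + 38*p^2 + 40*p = p*(p + 2)*(p + 4)*(p + 5)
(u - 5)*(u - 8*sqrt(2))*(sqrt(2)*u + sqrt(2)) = sqrt(2)*u^3 - 16*u^2 - 4*sqrt(2)*u^2 - 5*sqrt(2)*u + 64*u + 80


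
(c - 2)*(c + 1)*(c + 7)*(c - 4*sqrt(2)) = c^4 - 4*sqrt(2)*c^3 + 6*c^3 - 24*sqrt(2)*c^2 - 9*c^2 - 14*c + 36*sqrt(2)*c + 56*sqrt(2)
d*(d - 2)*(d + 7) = d^3 + 5*d^2 - 14*d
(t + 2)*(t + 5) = t^2 + 7*t + 10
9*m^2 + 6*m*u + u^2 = (3*m + u)^2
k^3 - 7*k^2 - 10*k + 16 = (k - 8)*(k - 1)*(k + 2)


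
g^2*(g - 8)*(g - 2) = g^4 - 10*g^3 + 16*g^2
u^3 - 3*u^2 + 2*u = u*(u - 2)*(u - 1)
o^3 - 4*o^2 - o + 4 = (o - 4)*(o - 1)*(o + 1)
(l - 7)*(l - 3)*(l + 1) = l^3 - 9*l^2 + 11*l + 21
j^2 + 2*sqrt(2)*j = j*(j + 2*sqrt(2))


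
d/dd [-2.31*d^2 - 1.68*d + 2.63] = -4.62*d - 1.68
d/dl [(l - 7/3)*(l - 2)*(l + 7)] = 3*l^2 + 16*l/3 - 77/3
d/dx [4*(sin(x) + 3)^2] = 8*(sin(x) + 3)*cos(x)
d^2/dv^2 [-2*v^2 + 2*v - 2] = -4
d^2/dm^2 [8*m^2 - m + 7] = 16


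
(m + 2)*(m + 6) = m^2 + 8*m + 12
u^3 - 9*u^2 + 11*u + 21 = (u - 7)*(u - 3)*(u + 1)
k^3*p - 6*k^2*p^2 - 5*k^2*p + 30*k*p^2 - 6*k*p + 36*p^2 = (k - 6)*(k - 6*p)*(k*p + p)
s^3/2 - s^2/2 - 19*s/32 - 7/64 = (s/2 + 1/4)*(s - 7/4)*(s + 1/4)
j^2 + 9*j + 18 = (j + 3)*(j + 6)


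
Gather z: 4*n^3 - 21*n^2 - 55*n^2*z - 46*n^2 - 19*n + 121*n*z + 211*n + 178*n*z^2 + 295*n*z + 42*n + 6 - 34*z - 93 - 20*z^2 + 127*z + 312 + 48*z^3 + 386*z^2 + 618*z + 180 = 4*n^3 - 67*n^2 + 234*n + 48*z^3 + z^2*(178*n + 366) + z*(-55*n^2 + 416*n + 711) + 405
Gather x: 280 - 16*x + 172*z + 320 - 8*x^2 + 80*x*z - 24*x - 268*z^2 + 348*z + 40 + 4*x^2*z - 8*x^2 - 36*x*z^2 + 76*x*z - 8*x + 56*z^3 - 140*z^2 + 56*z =x^2*(4*z - 16) + x*(-36*z^2 + 156*z - 48) + 56*z^3 - 408*z^2 + 576*z + 640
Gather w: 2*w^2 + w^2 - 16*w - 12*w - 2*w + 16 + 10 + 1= 3*w^2 - 30*w + 27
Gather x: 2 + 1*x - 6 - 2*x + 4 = -x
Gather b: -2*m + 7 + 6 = 13 - 2*m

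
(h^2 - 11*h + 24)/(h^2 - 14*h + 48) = (h - 3)/(h - 6)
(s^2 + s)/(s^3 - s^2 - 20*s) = (s + 1)/(s^2 - s - 20)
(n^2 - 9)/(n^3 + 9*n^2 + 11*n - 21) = (n - 3)/(n^2 + 6*n - 7)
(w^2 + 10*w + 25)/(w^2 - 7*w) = (w^2 + 10*w + 25)/(w*(w - 7))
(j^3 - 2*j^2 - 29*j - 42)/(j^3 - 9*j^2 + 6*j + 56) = (j + 3)/(j - 4)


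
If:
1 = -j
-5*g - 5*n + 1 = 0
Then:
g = 1/5 - n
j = -1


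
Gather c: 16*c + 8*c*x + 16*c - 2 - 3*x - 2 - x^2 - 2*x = c*(8*x + 32) - x^2 - 5*x - 4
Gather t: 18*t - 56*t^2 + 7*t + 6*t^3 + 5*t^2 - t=6*t^3 - 51*t^2 + 24*t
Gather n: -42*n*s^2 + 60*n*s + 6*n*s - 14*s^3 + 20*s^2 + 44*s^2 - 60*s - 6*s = n*(-42*s^2 + 66*s) - 14*s^3 + 64*s^2 - 66*s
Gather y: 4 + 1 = 5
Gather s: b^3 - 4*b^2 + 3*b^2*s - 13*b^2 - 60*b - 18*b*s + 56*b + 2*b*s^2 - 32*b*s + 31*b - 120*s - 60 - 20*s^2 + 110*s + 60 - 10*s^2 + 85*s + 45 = b^3 - 17*b^2 + 27*b + s^2*(2*b - 30) + s*(3*b^2 - 50*b + 75) + 45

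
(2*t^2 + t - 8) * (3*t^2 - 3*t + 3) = 6*t^4 - 3*t^3 - 21*t^2 + 27*t - 24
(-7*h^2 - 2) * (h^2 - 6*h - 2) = -7*h^4 + 42*h^3 + 12*h^2 + 12*h + 4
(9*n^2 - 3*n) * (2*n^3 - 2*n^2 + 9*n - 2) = 18*n^5 - 24*n^4 + 87*n^3 - 45*n^2 + 6*n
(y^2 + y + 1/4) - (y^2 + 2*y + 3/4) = -y - 1/2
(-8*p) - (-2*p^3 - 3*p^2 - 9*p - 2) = 2*p^3 + 3*p^2 + p + 2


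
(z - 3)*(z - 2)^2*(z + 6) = z^4 - z^3 - 26*z^2 + 84*z - 72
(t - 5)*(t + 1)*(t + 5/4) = t^3 - 11*t^2/4 - 10*t - 25/4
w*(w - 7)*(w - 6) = w^3 - 13*w^2 + 42*w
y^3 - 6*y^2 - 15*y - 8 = (y - 8)*(y + 1)^2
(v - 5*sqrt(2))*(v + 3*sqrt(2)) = v^2 - 2*sqrt(2)*v - 30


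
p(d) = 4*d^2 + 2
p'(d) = 8*d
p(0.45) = 2.81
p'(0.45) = 3.60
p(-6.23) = 157.25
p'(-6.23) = -49.84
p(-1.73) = 13.97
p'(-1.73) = -13.84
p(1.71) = 13.70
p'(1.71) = 13.68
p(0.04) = 2.01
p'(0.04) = 0.32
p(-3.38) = 47.70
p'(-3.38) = -27.04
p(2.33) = 23.72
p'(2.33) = 18.64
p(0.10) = 2.04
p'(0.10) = 0.80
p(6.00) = 146.00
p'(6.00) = 48.00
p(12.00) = 578.00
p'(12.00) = 96.00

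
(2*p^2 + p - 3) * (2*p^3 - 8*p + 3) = 4*p^5 + 2*p^4 - 22*p^3 - 2*p^2 + 27*p - 9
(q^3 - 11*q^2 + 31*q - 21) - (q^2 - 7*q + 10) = q^3 - 12*q^2 + 38*q - 31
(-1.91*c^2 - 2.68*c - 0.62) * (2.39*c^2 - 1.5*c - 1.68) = -4.5649*c^4 - 3.5402*c^3 + 5.747*c^2 + 5.4324*c + 1.0416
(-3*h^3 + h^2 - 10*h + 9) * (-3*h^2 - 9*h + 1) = 9*h^5 + 24*h^4 + 18*h^3 + 64*h^2 - 91*h + 9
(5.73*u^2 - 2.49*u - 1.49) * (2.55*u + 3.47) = 14.6115*u^3 + 13.5336*u^2 - 12.4398*u - 5.1703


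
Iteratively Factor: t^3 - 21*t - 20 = (t - 5)*(t^2 + 5*t + 4) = (t - 5)*(t + 1)*(t + 4)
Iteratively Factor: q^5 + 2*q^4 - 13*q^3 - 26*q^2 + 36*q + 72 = (q - 2)*(q^4 + 4*q^3 - 5*q^2 - 36*q - 36) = (q - 2)*(q + 2)*(q^3 + 2*q^2 - 9*q - 18) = (q - 2)*(q + 2)^2*(q^2 - 9) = (q - 3)*(q - 2)*(q + 2)^2*(q + 3)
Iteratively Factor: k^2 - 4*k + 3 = (k - 3)*(k - 1)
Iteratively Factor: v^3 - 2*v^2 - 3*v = (v)*(v^2 - 2*v - 3) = v*(v + 1)*(v - 3)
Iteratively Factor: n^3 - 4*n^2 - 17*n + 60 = (n - 5)*(n^2 + n - 12) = (n - 5)*(n - 3)*(n + 4)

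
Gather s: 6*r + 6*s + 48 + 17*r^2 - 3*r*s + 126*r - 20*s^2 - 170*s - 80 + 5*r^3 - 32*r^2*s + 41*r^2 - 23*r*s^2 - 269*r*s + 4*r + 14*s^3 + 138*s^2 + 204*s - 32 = 5*r^3 + 58*r^2 + 136*r + 14*s^3 + s^2*(118 - 23*r) + s*(-32*r^2 - 272*r + 40) - 64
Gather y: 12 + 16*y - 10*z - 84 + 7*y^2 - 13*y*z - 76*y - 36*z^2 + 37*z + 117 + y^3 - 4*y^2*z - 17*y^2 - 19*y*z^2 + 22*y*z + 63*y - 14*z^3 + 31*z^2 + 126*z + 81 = y^3 + y^2*(-4*z - 10) + y*(-19*z^2 + 9*z + 3) - 14*z^3 - 5*z^2 + 153*z + 126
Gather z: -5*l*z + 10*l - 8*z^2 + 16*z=10*l - 8*z^2 + z*(16 - 5*l)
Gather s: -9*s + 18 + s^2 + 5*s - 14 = s^2 - 4*s + 4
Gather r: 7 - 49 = -42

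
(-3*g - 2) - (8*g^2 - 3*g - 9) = 7 - 8*g^2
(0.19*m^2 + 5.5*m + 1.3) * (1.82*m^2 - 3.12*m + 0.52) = 0.3458*m^4 + 9.4172*m^3 - 14.6952*m^2 - 1.196*m + 0.676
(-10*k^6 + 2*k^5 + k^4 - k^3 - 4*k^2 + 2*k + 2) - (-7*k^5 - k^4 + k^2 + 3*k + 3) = -10*k^6 + 9*k^5 + 2*k^4 - k^3 - 5*k^2 - k - 1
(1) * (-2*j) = -2*j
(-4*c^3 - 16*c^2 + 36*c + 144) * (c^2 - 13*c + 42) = -4*c^5 + 36*c^4 + 76*c^3 - 996*c^2 - 360*c + 6048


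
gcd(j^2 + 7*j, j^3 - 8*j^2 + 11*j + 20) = 1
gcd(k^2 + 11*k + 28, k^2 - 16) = k + 4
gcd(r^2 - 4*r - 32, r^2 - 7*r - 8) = r - 8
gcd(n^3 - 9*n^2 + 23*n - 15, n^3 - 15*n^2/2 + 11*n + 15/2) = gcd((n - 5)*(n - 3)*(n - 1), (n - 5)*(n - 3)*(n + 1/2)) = n^2 - 8*n + 15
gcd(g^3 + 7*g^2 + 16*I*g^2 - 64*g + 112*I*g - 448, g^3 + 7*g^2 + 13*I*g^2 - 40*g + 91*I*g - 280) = g^2 + g*(7 + 8*I) + 56*I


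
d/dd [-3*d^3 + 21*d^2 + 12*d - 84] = -9*d^2 + 42*d + 12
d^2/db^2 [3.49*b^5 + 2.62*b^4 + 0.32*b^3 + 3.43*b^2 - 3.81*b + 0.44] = 69.8*b^3 + 31.44*b^2 + 1.92*b + 6.86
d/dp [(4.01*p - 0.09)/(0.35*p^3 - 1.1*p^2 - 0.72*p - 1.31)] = (-2.807*p^3 + 4.5055*p^2 - 0.198*p - 5.3179)/(0.1225*p^6 - 0.77*p^5 + 0.706*p^4 + 0.667*p^3 + 3.4004*p^2 + 1.8864*p + 1.7161)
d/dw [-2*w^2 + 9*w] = 9 - 4*w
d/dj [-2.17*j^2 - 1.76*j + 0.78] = -4.34*j - 1.76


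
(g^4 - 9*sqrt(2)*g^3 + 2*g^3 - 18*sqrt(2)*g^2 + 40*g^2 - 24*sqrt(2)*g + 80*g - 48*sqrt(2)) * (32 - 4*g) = -4*g^5 + 24*g^4 + 36*sqrt(2)*g^4 - 216*sqrt(2)*g^3 - 96*g^3 - 480*sqrt(2)*g^2 + 960*g^2 - 576*sqrt(2)*g + 2560*g - 1536*sqrt(2)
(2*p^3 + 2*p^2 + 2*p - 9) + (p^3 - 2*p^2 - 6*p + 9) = 3*p^3 - 4*p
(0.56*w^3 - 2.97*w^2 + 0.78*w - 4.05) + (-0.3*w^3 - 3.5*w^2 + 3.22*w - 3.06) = 0.26*w^3 - 6.47*w^2 + 4.0*w - 7.11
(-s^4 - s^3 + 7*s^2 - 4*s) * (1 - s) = s^5 - 8*s^3 + 11*s^2 - 4*s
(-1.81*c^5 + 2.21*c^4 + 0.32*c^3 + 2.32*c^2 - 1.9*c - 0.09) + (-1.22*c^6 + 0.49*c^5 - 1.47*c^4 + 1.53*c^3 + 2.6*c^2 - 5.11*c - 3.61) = -1.22*c^6 - 1.32*c^5 + 0.74*c^4 + 1.85*c^3 + 4.92*c^2 - 7.01*c - 3.7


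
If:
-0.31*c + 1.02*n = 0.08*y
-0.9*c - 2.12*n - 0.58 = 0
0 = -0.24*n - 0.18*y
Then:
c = -0.39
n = -0.11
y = 0.14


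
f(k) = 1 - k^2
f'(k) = -2*k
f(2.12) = -3.49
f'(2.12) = -4.24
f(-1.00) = 0.00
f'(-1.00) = 2.00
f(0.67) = 0.55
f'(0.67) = -1.34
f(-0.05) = 1.00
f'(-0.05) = 0.10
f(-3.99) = -14.92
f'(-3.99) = 7.98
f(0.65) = 0.58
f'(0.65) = -1.30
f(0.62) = 0.62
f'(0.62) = -1.24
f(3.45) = -10.90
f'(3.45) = -6.90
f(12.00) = -143.00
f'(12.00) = -24.00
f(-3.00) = -8.00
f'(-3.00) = 6.00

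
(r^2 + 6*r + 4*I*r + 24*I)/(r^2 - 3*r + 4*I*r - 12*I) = (r + 6)/(r - 3)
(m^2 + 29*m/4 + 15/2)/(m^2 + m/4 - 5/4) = (m + 6)/(m - 1)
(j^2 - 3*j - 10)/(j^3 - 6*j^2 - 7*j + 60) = (j + 2)/(j^2 - j - 12)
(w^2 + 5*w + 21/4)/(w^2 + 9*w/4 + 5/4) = (4*w^2 + 20*w + 21)/(4*w^2 + 9*w + 5)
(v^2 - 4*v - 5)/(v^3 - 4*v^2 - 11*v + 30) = (v + 1)/(v^2 + v - 6)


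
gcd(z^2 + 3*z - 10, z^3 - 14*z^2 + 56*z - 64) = z - 2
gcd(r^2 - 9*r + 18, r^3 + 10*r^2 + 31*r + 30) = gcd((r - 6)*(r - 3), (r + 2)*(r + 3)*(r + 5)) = 1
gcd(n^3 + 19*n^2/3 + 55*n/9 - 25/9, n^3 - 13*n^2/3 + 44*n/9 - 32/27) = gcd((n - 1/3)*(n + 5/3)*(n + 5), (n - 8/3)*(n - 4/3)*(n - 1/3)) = n - 1/3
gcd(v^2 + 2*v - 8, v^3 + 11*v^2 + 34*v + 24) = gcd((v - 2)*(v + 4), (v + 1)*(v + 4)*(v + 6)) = v + 4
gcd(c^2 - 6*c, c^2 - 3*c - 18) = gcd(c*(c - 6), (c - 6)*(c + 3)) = c - 6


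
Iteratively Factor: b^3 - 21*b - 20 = (b + 4)*(b^2 - 4*b - 5) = (b - 5)*(b + 4)*(b + 1)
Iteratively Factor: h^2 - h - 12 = (h - 4)*(h + 3)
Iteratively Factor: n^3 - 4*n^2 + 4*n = (n)*(n^2 - 4*n + 4) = n*(n - 2)*(n - 2)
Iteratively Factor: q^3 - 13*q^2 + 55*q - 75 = (q - 5)*(q^2 - 8*q + 15) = (q - 5)^2*(q - 3)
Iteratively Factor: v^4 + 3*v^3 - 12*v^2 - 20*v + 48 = (v - 2)*(v^3 + 5*v^2 - 2*v - 24) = (v - 2)*(v + 4)*(v^2 + v - 6) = (v - 2)^2*(v + 4)*(v + 3)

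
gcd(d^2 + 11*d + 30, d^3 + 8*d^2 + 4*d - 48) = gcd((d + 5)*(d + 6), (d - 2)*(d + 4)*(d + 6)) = d + 6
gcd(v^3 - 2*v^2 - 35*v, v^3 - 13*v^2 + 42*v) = v^2 - 7*v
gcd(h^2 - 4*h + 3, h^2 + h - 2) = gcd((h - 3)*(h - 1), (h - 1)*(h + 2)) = h - 1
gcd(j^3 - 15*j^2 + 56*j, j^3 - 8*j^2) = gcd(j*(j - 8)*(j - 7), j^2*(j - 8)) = j^2 - 8*j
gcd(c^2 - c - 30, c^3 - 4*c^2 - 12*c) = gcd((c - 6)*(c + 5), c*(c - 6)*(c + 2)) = c - 6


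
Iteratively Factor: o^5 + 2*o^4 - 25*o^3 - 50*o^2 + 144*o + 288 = (o + 2)*(o^4 - 25*o^2 + 144) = (o - 3)*(o + 2)*(o^3 + 3*o^2 - 16*o - 48) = (o - 4)*(o - 3)*(o + 2)*(o^2 + 7*o + 12) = (o - 4)*(o - 3)*(o + 2)*(o + 3)*(o + 4)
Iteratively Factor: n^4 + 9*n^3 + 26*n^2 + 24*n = (n + 3)*(n^3 + 6*n^2 + 8*n) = (n + 2)*(n + 3)*(n^2 + 4*n) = (n + 2)*(n + 3)*(n + 4)*(n)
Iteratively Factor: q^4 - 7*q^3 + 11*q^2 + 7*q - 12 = (q - 3)*(q^3 - 4*q^2 - q + 4) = (q - 3)*(q - 1)*(q^2 - 3*q - 4) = (q - 4)*(q - 3)*(q - 1)*(q + 1)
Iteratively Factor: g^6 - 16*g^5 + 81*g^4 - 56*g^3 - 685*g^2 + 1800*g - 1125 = (g + 3)*(g^5 - 19*g^4 + 138*g^3 - 470*g^2 + 725*g - 375) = (g - 5)*(g + 3)*(g^4 - 14*g^3 + 68*g^2 - 130*g + 75) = (g - 5)^2*(g + 3)*(g^3 - 9*g^2 + 23*g - 15) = (g - 5)^2*(g - 1)*(g + 3)*(g^2 - 8*g + 15) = (g - 5)^3*(g - 1)*(g + 3)*(g - 3)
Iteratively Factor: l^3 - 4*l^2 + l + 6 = (l - 2)*(l^2 - 2*l - 3) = (l - 2)*(l + 1)*(l - 3)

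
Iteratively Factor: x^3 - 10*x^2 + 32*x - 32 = (x - 4)*(x^2 - 6*x + 8) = (x - 4)*(x - 2)*(x - 4)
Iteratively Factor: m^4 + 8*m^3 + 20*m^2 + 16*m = (m + 2)*(m^3 + 6*m^2 + 8*m) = (m + 2)*(m + 4)*(m^2 + 2*m) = m*(m + 2)*(m + 4)*(m + 2)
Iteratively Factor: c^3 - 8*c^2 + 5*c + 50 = (c - 5)*(c^2 - 3*c - 10) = (c - 5)^2*(c + 2)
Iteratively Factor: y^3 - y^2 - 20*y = (y + 4)*(y^2 - 5*y) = y*(y + 4)*(y - 5)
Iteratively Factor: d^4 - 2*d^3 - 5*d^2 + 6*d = (d)*(d^3 - 2*d^2 - 5*d + 6) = d*(d + 2)*(d^2 - 4*d + 3) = d*(d - 3)*(d + 2)*(d - 1)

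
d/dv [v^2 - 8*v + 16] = 2*v - 8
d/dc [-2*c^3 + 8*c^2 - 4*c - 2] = -6*c^2 + 16*c - 4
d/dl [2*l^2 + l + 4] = 4*l + 1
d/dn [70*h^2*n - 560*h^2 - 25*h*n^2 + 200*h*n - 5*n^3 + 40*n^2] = 70*h^2 - 50*h*n + 200*h - 15*n^2 + 80*n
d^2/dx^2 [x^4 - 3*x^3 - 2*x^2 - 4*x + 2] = 12*x^2 - 18*x - 4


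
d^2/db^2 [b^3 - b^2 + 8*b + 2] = 6*b - 2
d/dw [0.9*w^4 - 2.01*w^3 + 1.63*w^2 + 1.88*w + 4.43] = 3.6*w^3 - 6.03*w^2 + 3.26*w + 1.88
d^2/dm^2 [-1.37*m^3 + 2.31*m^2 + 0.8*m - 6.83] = 4.62 - 8.22*m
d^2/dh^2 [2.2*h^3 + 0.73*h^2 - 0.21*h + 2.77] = 13.2*h + 1.46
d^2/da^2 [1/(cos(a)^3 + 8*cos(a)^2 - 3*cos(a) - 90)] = (9*sin(a)^6 - 88*sin(a)^4*cos(a) - 265*sin(a)^4 + 3026*sin(a)^2 + 329*cos(a)/2 - 393*cos(3*a)/2 - 1312)/((cos(a) - 3)^3*(cos(a) + 5)^3*(cos(a) + 6)^3)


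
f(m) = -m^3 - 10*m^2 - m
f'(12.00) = -673.00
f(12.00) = -3180.00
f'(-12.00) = -193.00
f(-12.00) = 300.00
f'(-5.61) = 16.78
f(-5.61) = -132.55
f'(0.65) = -15.27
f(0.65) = -5.15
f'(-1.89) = 26.08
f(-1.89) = -27.08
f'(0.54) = -12.67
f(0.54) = -3.61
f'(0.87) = -20.67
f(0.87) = -9.10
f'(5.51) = -202.28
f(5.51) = -476.40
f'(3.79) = -119.89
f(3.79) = -201.87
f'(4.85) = -168.57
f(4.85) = -354.16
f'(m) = -3*m^2 - 20*m - 1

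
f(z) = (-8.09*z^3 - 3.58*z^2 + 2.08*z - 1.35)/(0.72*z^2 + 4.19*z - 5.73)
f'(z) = (-1.44*z - 4.19)*(-8.09*z^3 - 3.58*z^2 + 2.08*z - 1.35)/(0.72*z^2 + 4.19*z - 5.73)^2 + (-24.27*z^2 - 7.16*z + 2.08)/(0.72*z^2 + 4.19*z - 5.73)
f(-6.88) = -5141.29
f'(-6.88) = 63999.22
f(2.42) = -15.29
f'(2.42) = -4.64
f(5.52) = -37.11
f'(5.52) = -8.30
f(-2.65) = -10.07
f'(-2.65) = 12.36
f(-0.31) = 0.30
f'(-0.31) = -0.12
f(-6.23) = -463.67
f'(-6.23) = 800.38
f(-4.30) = -54.31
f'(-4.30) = 50.28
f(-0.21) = 0.28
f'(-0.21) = -0.21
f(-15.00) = 283.30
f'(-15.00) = -4.49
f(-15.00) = 283.30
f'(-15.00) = -4.49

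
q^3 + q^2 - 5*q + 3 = (q - 1)^2*(q + 3)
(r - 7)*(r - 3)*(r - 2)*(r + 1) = r^4 - 11*r^3 + 29*r^2 - r - 42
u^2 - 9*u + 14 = (u - 7)*(u - 2)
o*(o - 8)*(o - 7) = o^3 - 15*o^2 + 56*o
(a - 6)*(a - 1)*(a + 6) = a^3 - a^2 - 36*a + 36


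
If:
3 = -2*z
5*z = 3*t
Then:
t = -5/2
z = -3/2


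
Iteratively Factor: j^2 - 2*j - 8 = (j + 2)*(j - 4)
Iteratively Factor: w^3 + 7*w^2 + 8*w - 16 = (w - 1)*(w^2 + 8*w + 16) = (w - 1)*(w + 4)*(w + 4)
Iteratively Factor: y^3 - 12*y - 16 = (y + 2)*(y^2 - 2*y - 8) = (y + 2)^2*(y - 4)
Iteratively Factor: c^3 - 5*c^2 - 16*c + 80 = (c + 4)*(c^2 - 9*c + 20) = (c - 4)*(c + 4)*(c - 5)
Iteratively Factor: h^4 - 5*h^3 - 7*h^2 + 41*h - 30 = (h - 5)*(h^3 - 7*h + 6) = (h - 5)*(h - 2)*(h^2 + 2*h - 3) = (h - 5)*(h - 2)*(h + 3)*(h - 1)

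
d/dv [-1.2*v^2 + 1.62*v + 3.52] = 1.62 - 2.4*v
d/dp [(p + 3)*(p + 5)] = 2*p + 8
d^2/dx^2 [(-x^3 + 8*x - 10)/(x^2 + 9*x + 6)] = 2*(-67*x^3 - 192*x^2 - 522*x - 1182)/(x^6 + 27*x^5 + 261*x^4 + 1053*x^3 + 1566*x^2 + 972*x + 216)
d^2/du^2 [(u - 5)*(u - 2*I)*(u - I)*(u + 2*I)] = 12*u^2 + 6*u*(-5 - I) + 8 + 10*I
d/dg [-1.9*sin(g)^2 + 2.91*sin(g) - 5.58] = (2.91 - 3.8*sin(g))*cos(g)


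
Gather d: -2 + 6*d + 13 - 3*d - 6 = 3*d + 5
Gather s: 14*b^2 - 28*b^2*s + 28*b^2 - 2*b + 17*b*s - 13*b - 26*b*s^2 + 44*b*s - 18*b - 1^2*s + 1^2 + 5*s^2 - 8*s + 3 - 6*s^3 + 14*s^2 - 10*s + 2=42*b^2 - 33*b - 6*s^3 + s^2*(19 - 26*b) + s*(-28*b^2 + 61*b - 19) + 6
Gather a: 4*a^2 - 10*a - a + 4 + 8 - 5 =4*a^2 - 11*a + 7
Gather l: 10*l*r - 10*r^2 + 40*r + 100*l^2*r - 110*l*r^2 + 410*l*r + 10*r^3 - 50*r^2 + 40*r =100*l^2*r + l*(-110*r^2 + 420*r) + 10*r^3 - 60*r^2 + 80*r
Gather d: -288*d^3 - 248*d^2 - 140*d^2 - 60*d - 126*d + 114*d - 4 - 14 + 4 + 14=-288*d^3 - 388*d^2 - 72*d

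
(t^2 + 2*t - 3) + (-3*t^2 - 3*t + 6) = -2*t^2 - t + 3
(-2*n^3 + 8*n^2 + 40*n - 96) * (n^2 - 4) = -2*n^5 + 8*n^4 + 48*n^3 - 128*n^2 - 160*n + 384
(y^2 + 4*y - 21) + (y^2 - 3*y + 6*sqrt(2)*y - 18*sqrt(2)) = 2*y^2 + y + 6*sqrt(2)*y - 18*sqrt(2) - 21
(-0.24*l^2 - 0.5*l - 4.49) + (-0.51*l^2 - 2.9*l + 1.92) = -0.75*l^2 - 3.4*l - 2.57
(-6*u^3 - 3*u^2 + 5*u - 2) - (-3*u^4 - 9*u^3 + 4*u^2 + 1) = 3*u^4 + 3*u^3 - 7*u^2 + 5*u - 3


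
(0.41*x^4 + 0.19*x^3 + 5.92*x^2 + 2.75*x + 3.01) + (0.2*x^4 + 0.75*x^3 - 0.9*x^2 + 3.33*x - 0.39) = 0.61*x^4 + 0.94*x^3 + 5.02*x^2 + 6.08*x + 2.62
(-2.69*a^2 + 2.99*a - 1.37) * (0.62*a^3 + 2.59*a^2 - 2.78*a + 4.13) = -1.6678*a^5 - 5.1133*a^4 + 14.3729*a^3 - 22.9702*a^2 + 16.1573*a - 5.6581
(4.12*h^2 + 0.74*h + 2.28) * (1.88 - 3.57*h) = -14.7084*h^3 + 5.1038*h^2 - 6.7484*h + 4.2864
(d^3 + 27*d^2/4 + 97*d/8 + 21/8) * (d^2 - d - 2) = d^5 + 23*d^4/4 + 27*d^3/8 - 23*d^2 - 215*d/8 - 21/4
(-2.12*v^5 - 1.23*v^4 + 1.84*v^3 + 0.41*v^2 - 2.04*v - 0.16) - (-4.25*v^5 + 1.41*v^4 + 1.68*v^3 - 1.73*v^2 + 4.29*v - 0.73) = 2.13*v^5 - 2.64*v^4 + 0.16*v^3 + 2.14*v^2 - 6.33*v + 0.57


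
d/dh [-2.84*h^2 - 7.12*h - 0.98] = -5.68*h - 7.12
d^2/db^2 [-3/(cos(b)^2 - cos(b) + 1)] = 3*(-4*sin(b)^4 - sin(b)^2 - 19*cos(b)/4 + 3*cos(3*b)/4 + 5)/(sin(b)^2 + cos(b) - 2)^3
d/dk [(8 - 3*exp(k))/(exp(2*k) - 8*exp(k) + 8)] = (3*exp(2*k) - 16*exp(k) + 40)*exp(k)/(exp(4*k) - 16*exp(3*k) + 80*exp(2*k) - 128*exp(k) + 64)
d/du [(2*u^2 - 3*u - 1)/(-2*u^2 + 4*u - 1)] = (2*u^2 - 8*u + 7)/(4*u^4 - 16*u^3 + 20*u^2 - 8*u + 1)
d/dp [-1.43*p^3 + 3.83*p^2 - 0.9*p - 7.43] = -4.29*p^2 + 7.66*p - 0.9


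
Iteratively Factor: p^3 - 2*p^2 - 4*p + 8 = (p + 2)*(p^2 - 4*p + 4) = (p - 2)*(p + 2)*(p - 2)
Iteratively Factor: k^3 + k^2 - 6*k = (k + 3)*(k^2 - 2*k) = k*(k + 3)*(k - 2)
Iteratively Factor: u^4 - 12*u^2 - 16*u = (u + 2)*(u^3 - 2*u^2 - 8*u) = (u + 2)^2*(u^2 - 4*u) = (u - 4)*(u + 2)^2*(u)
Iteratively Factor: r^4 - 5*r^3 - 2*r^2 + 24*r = (r + 2)*(r^3 - 7*r^2 + 12*r) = (r - 4)*(r + 2)*(r^2 - 3*r) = (r - 4)*(r - 3)*(r + 2)*(r)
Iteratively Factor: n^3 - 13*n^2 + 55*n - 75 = (n - 3)*(n^2 - 10*n + 25) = (n - 5)*(n - 3)*(n - 5)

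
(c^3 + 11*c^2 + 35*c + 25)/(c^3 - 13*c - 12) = (c^2 + 10*c + 25)/(c^2 - c - 12)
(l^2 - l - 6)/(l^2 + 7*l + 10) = (l - 3)/(l + 5)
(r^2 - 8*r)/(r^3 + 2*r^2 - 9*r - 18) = r*(r - 8)/(r^3 + 2*r^2 - 9*r - 18)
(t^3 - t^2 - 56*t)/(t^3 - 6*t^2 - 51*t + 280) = t/(t - 5)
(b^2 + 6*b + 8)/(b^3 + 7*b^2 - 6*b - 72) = (b + 2)/(b^2 + 3*b - 18)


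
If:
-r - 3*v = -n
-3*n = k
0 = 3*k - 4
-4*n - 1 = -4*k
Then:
No Solution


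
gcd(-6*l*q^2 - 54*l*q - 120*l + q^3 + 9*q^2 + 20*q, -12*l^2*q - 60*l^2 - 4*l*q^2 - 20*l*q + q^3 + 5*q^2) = -6*l*q - 30*l + q^2 + 5*q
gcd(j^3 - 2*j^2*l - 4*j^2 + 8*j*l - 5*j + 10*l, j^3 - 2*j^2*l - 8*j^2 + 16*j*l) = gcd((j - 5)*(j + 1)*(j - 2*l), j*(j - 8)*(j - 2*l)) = j - 2*l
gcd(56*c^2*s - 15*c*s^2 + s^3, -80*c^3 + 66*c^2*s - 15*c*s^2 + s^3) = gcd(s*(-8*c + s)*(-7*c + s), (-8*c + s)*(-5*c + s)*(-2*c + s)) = -8*c + s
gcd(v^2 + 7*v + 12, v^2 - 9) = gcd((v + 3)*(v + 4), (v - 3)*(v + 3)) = v + 3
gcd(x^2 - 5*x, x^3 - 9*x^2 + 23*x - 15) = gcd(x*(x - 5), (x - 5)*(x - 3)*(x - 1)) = x - 5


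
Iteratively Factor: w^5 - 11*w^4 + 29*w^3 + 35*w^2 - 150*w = (w - 5)*(w^4 - 6*w^3 - w^2 + 30*w) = w*(w - 5)*(w^3 - 6*w^2 - w + 30) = w*(w - 5)*(w - 3)*(w^2 - 3*w - 10) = w*(w - 5)^2*(w - 3)*(w + 2)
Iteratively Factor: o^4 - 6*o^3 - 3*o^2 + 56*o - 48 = (o - 4)*(o^3 - 2*o^2 - 11*o + 12) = (o - 4)*(o + 3)*(o^2 - 5*o + 4) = (o - 4)^2*(o + 3)*(o - 1)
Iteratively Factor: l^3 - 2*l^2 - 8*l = (l + 2)*(l^2 - 4*l) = (l - 4)*(l + 2)*(l)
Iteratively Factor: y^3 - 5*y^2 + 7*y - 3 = (y - 1)*(y^2 - 4*y + 3) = (y - 1)^2*(y - 3)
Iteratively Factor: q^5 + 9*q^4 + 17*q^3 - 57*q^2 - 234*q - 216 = (q + 4)*(q^4 + 5*q^3 - 3*q^2 - 45*q - 54) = (q + 3)*(q + 4)*(q^3 + 2*q^2 - 9*q - 18) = (q + 3)^2*(q + 4)*(q^2 - q - 6) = (q - 3)*(q + 3)^2*(q + 4)*(q + 2)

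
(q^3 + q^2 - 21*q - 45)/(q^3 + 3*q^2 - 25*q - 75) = (q + 3)/(q + 5)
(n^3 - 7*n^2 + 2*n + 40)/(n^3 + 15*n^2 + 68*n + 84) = (n^2 - 9*n + 20)/(n^2 + 13*n + 42)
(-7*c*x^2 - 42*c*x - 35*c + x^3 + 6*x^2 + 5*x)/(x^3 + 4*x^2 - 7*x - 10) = (-7*c + x)/(x - 2)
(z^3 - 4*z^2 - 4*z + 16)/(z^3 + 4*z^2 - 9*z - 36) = (z^3 - 4*z^2 - 4*z + 16)/(z^3 + 4*z^2 - 9*z - 36)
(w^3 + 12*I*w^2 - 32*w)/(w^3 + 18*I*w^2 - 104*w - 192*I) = w/(w + 6*I)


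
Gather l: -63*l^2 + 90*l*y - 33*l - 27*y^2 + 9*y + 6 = -63*l^2 + l*(90*y - 33) - 27*y^2 + 9*y + 6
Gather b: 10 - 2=8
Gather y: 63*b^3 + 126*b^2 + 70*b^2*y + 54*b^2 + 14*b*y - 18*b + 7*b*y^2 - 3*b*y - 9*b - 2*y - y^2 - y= 63*b^3 + 180*b^2 - 27*b + y^2*(7*b - 1) + y*(70*b^2 + 11*b - 3)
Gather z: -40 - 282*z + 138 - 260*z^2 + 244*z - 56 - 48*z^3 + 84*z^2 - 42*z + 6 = -48*z^3 - 176*z^2 - 80*z + 48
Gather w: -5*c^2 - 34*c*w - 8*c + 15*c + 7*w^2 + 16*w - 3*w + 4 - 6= -5*c^2 + 7*c + 7*w^2 + w*(13 - 34*c) - 2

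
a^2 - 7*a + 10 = (a - 5)*(a - 2)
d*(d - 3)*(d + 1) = d^3 - 2*d^2 - 3*d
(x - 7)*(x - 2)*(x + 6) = x^3 - 3*x^2 - 40*x + 84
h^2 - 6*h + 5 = (h - 5)*(h - 1)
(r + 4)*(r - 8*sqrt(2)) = r^2 - 8*sqrt(2)*r + 4*r - 32*sqrt(2)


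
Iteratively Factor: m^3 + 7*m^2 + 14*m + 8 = (m + 2)*(m^2 + 5*m + 4) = (m + 1)*(m + 2)*(m + 4)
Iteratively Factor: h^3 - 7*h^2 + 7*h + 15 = (h - 5)*(h^2 - 2*h - 3) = (h - 5)*(h + 1)*(h - 3)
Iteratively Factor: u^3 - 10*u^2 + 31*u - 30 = (u - 2)*(u^2 - 8*u + 15) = (u - 5)*(u - 2)*(u - 3)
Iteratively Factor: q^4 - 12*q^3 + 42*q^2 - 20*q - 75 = (q - 5)*(q^3 - 7*q^2 + 7*q + 15) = (q - 5)*(q - 3)*(q^2 - 4*q - 5) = (q - 5)*(q - 3)*(q + 1)*(q - 5)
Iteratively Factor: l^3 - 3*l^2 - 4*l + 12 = (l + 2)*(l^2 - 5*l + 6) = (l - 3)*(l + 2)*(l - 2)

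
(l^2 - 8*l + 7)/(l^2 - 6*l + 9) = (l^2 - 8*l + 7)/(l^2 - 6*l + 9)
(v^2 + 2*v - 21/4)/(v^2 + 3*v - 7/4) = (2*v - 3)/(2*v - 1)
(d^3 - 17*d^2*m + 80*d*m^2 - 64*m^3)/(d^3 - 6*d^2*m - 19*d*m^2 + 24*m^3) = (d - 8*m)/(d + 3*m)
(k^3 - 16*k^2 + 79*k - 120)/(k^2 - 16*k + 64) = (k^2 - 8*k + 15)/(k - 8)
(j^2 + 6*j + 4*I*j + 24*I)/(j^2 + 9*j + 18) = (j + 4*I)/(j + 3)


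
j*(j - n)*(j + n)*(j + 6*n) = j^4 + 6*j^3*n - j^2*n^2 - 6*j*n^3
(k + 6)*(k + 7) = k^2 + 13*k + 42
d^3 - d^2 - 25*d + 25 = (d - 5)*(d - 1)*(d + 5)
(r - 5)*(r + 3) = r^2 - 2*r - 15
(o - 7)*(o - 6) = o^2 - 13*o + 42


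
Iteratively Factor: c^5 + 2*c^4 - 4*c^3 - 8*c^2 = (c - 2)*(c^4 + 4*c^3 + 4*c^2) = c*(c - 2)*(c^3 + 4*c^2 + 4*c) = c*(c - 2)*(c + 2)*(c^2 + 2*c) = c*(c - 2)*(c + 2)^2*(c)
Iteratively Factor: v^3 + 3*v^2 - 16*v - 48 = (v + 4)*(v^2 - v - 12) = (v + 3)*(v + 4)*(v - 4)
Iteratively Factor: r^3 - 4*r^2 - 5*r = (r)*(r^2 - 4*r - 5) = r*(r - 5)*(r + 1)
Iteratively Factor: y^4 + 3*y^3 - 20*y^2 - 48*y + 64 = (y + 4)*(y^3 - y^2 - 16*y + 16) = (y + 4)^2*(y^2 - 5*y + 4) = (y - 4)*(y + 4)^2*(y - 1)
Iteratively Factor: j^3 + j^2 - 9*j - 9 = (j - 3)*(j^2 + 4*j + 3) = (j - 3)*(j + 3)*(j + 1)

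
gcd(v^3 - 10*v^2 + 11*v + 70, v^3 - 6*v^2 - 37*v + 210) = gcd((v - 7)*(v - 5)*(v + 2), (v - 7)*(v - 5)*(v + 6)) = v^2 - 12*v + 35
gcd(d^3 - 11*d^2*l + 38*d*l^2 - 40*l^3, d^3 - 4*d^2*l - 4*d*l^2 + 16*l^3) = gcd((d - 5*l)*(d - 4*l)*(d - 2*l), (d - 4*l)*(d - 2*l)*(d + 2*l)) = d^2 - 6*d*l + 8*l^2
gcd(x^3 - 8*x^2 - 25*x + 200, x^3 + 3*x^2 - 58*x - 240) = x^2 - 3*x - 40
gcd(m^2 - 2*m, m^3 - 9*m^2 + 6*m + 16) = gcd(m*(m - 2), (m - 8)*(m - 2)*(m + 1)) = m - 2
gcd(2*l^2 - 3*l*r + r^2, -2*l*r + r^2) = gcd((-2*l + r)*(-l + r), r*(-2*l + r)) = -2*l + r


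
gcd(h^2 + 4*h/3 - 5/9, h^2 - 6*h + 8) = 1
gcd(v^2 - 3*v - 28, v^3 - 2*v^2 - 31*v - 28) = v^2 - 3*v - 28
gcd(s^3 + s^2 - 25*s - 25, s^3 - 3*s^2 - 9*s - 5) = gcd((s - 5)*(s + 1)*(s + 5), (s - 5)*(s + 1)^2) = s^2 - 4*s - 5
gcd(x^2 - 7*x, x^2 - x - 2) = 1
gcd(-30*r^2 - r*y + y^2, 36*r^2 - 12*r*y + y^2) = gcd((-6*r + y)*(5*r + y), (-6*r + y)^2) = -6*r + y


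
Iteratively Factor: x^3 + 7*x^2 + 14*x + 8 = (x + 4)*(x^2 + 3*x + 2) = (x + 2)*(x + 4)*(x + 1)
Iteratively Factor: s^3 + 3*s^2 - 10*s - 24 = (s + 2)*(s^2 + s - 12) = (s + 2)*(s + 4)*(s - 3)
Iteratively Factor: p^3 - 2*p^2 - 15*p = (p - 5)*(p^2 + 3*p) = (p - 5)*(p + 3)*(p)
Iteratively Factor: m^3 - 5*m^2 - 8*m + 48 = (m - 4)*(m^2 - m - 12) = (m - 4)*(m + 3)*(m - 4)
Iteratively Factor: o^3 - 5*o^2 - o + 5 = (o + 1)*(o^2 - 6*o + 5) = (o - 1)*(o + 1)*(o - 5)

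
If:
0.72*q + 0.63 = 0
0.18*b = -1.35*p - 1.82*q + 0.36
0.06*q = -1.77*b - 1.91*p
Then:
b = -1.79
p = 1.68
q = -0.88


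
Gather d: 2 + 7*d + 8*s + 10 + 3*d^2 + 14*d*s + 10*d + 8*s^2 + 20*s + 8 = 3*d^2 + d*(14*s + 17) + 8*s^2 + 28*s + 20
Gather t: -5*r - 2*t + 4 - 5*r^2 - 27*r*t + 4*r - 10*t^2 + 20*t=-5*r^2 - r - 10*t^2 + t*(18 - 27*r) + 4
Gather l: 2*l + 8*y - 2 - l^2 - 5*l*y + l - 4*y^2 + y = -l^2 + l*(3 - 5*y) - 4*y^2 + 9*y - 2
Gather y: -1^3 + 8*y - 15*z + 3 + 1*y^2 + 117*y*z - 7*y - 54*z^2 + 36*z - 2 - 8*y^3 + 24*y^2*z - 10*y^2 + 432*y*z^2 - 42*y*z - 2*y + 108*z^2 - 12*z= -8*y^3 + y^2*(24*z - 9) + y*(432*z^2 + 75*z - 1) + 54*z^2 + 9*z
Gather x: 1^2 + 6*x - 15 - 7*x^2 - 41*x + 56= -7*x^2 - 35*x + 42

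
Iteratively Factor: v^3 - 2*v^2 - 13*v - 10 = (v - 5)*(v^2 + 3*v + 2) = (v - 5)*(v + 1)*(v + 2)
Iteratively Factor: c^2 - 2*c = (c)*(c - 2)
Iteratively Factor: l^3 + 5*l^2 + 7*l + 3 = (l + 1)*(l^2 + 4*l + 3) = (l + 1)^2*(l + 3)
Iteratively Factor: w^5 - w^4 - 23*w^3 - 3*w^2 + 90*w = (w - 5)*(w^4 + 4*w^3 - 3*w^2 - 18*w) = w*(w - 5)*(w^3 + 4*w^2 - 3*w - 18) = w*(w - 5)*(w + 3)*(w^2 + w - 6) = w*(w - 5)*(w + 3)^2*(w - 2)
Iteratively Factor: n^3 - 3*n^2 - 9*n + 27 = (n - 3)*(n^2 - 9) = (n - 3)*(n + 3)*(n - 3)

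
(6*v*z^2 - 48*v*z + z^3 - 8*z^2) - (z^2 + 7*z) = 6*v*z^2 - 48*v*z + z^3 - 9*z^2 - 7*z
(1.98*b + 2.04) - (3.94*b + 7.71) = -1.96*b - 5.67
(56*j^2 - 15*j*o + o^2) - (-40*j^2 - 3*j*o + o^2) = 96*j^2 - 12*j*o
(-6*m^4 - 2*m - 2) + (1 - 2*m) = -6*m^4 - 4*m - 1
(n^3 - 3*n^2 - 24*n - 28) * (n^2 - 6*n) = n^5 - 9*n^4 - 6*n^3 + 116*n^2 + 168*n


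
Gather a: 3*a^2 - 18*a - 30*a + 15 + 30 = 3*a^2 - 48*a + 45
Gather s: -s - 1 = -s - 1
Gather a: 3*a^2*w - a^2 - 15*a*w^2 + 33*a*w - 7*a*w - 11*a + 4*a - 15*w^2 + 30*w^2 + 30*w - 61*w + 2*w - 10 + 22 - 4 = a^2*(3*w - 1) + a*(-15*w^2 + 26*w - 7) + 15*w^2 - 29*w + 8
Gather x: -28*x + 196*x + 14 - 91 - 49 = 168*x - 126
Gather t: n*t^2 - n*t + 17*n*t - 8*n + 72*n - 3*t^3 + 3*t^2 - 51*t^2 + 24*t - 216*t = 64*n - 3*t^3 + t^2*(n - 48) + t*(16*n - 192)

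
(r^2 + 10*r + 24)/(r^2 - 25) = (r^2 + 10*r + 24)/(r^2 - 25)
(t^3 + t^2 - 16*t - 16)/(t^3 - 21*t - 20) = (t - 4)/(t - 5)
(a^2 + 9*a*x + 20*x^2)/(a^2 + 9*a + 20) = (a^2 + 9*a*x + 20*x^2)/(a^2 + 9*a + 20)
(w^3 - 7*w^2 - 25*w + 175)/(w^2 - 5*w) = w - 2 - 35/w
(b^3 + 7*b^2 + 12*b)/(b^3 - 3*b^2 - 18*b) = (b + 4)/(b - 6)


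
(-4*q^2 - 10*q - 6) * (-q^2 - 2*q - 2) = 4*q^4 + 18*q^3 + 34*q^2 + 32*q + 12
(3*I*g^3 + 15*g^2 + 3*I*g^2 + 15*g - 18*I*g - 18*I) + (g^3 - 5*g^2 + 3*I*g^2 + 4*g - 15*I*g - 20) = g^3 + 3*I*g^3 + 10*g^2 + 6*I*g^2 + 19*g - 33*I*g - 20 - 18*I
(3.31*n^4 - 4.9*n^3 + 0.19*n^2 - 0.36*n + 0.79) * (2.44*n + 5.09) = 8.0764*n^5 + 4.8919*n^4 - 24.4774*n^3 + 0.0887*n^2 + 0.0952000000000002*n + 4.0211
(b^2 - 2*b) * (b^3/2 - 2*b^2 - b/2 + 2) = b^5/2 - 3*b^4 + 7*b^3/2 + 3*b^2 - 4*b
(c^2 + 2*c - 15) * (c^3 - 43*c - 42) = c^5 + 2*c^4 - 58*c^3 - 128*c^2 + 561*c + 630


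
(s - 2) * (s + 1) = s^2 - s - 2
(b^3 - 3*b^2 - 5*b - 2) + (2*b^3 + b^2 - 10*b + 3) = 3*b^3 - 2*b^2 - 15*b + 1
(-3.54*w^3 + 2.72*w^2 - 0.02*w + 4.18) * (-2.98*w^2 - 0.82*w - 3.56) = 10.5492*w^5 - 5.2028*w^4 + 10.4316*w^3 - 22.1232*w^2 - 3.3564*w - 14.8808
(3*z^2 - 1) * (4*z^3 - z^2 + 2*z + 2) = 12*z^5 - 3*z^4 + 2*z^3 + 7*z^2 - 2*z - 2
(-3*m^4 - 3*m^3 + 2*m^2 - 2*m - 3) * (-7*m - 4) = 21*m^5 + 33*m^4 - 2*m^3 + 6*m^2 + 29*m + 12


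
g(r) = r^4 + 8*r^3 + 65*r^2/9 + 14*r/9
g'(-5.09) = 22.34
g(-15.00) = 25226.67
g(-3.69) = -123.95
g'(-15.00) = -8315.11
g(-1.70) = -12.72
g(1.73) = 74.69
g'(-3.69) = 74.07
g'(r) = 4*r^3 + 24*r^2 + 130*r/9 + 14/9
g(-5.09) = -204.55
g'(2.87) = 335.26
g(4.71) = 1495.58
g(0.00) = 0.00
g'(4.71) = 1019.96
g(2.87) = 320.92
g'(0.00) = 1.56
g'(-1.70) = 26.71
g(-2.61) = -50.69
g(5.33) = 2231.89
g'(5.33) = 1366.04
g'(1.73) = 119.08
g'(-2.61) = 56.23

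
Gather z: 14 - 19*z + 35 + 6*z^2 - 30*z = 6*z^2 - 49*z + 49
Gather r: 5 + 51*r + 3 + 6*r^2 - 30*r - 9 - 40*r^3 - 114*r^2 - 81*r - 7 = -40*r^3 - 108*r^2 - 60*r - 8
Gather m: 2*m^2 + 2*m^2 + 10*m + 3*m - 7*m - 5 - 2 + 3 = 4*m^2 + 6*m - 4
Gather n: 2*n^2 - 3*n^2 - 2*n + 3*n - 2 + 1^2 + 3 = -n^2 + n + 2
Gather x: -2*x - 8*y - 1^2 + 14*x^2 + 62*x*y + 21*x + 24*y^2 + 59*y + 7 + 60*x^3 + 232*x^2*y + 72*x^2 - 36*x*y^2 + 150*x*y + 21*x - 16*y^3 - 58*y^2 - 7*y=60*x^3 + x^2*(232*y + 86) + x*(-36*y^2 + 212*y + 40) - 16*y^3 - 34*y^2 + 44*y + 6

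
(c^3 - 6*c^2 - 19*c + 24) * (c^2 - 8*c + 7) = c^5 - 14*c^4 + 36*c^3 + 134*c^2 - 325*c + 168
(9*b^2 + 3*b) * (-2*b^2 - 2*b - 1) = -18*b^4 - 24*b^3 - 15*b^2 - 3*b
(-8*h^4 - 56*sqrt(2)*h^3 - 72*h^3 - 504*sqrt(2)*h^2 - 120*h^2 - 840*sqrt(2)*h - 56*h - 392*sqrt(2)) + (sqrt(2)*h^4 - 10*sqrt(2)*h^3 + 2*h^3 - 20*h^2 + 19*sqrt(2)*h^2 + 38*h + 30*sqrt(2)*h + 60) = -8*h^4 + sqrt(2)*h^4 - 66*sqrt(2)*h^3 - 70*h^3 - 485*sqrt(2)*h^2 - 140*h^2 - 810*sqrt(2)*h - 18*h - 392*sqrt(2) + 60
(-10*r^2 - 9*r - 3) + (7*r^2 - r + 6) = -3*r^2 - 10*r + 3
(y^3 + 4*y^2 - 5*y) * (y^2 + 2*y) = y^5 + 6*y^4 + 3*y^3 - 10*y^2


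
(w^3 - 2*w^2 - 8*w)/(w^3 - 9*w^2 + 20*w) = (w + 2)/(w - 5)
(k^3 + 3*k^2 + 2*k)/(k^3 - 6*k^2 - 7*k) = (k + 2)/(k - 7)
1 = 1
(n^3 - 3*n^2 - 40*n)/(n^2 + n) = (n^2 - 3*n - 40)/(n + 1)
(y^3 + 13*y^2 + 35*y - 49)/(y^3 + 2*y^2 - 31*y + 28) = (y + 7)/(y - 4)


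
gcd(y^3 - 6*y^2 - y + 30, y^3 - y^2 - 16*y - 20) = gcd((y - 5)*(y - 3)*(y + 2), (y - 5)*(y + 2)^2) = y^2 - 3*y - 10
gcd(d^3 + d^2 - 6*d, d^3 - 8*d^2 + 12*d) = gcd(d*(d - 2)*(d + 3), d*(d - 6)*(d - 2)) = d^2 - 2*d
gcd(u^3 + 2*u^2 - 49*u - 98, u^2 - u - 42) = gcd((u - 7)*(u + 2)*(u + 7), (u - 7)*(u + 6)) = u - 7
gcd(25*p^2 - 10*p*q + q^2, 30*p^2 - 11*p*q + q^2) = 5*p - q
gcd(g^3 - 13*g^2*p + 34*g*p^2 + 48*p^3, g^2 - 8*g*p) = -g + 8*p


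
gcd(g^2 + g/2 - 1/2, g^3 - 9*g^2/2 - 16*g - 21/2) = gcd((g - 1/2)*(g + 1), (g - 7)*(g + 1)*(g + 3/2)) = g + 1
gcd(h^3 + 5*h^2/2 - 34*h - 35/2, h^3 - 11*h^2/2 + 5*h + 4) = h + 1/2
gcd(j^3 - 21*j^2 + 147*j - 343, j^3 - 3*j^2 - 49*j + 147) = j - 7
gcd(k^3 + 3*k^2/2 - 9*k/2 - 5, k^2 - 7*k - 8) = k + 1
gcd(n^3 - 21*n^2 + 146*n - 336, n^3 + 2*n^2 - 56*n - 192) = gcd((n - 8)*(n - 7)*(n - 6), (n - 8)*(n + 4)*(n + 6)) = n - 8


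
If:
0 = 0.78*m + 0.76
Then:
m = -0.97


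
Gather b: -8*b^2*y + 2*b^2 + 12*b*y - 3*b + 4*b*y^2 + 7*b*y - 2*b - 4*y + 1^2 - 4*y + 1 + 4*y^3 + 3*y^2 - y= b^2*(2 - 8*y) + b*(4*y^2 + 19*y - 5) + 4*y^3 + 3*y^2 - 9*y + 2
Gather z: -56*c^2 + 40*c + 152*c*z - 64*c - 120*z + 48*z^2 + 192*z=-56*c^2 - 24*c + 48*z^2 + z*(152*c + 72)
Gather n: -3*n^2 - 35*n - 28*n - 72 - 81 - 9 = -3*n^2 - 63*n - 162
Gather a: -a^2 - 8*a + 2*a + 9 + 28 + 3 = -a^2 - 6*a + 40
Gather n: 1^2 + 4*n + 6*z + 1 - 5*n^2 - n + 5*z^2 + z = -5*n^2 + 3*n + 5*z^2 + 7*z + 2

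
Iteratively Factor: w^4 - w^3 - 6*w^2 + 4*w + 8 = (w - 2)*(w^3 + w^2 - 4*w - 4) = (w - 2)*(w + 1)*(w^2 - 4) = (w - 2)*(w + 1)*(w + 2)*(w - 2)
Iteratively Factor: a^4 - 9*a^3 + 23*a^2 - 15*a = (a - 3)*(a^3 - 6*a^2 + 5*a) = (a - 3)*(a - 1)*(a^2 - 5*a) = (a - 5)*(a - 3)*(a - 1)*(a)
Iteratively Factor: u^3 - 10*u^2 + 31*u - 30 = (u - 3)*(u^2 - 7*u + 10) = (u - 5)*(u - 3)*(u - 2)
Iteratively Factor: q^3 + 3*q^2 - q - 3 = (q + 3)*(q^2 - 1) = (q + 1)*(q + 3)*(q - 1)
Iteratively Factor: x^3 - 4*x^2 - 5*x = (x)*(x^2 - 4*x - 5) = x*(x + 1)*(x - 5)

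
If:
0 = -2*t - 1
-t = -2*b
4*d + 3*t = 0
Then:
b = -1/4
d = 3/8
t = -1/2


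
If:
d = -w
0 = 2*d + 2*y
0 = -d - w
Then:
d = -y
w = y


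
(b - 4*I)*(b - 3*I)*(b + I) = b^3 - 6*I*b^2 - 5*b - 12*I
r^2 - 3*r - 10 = (r - 5)*(r + 2)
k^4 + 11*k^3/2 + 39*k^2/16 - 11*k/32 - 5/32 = (k - 1/4)*(k + 1/4)*(k + 1/2)*(k + 5)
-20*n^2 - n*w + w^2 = (-5*n + w)*(4*n + w)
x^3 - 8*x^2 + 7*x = x*(x - 7)*(x - 1)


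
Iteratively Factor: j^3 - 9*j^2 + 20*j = (j)*(j^2 - 9*j + 20) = j*(j - 5)*(j - 4)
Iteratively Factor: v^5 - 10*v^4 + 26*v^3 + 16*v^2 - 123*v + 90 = (v - 1)*(v^4 - 9*v^3 + 17*v^2 + 33*v - 90) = (v - 3)*(v - 1)*(v^3 - 6*v^2 - v + 30) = (v - 3)^2*(v - 1)*(v^2 - 3*v - 10) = (v - 3)^2*(v - 1)*(v + 2)*(v - 5)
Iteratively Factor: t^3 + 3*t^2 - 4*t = (t + 4)*(t^2 - t) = (t - 1)*(t + 4)*(t)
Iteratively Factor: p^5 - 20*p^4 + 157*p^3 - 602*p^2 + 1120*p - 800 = (p - 5)*(p^4 - 15*p^3 + 82*p^2 - 192*p + 160) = (p - 5)^2*(p^3 - 10*p^2 + 32*p - 32) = (p - 5)^2*(p - 2)*(p^2 - 8*p + 16) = (p - 5)^2*(p - 4)*(p - 2)*(p - 4)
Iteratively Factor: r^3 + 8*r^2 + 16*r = (r + 4)*(r^2 + 4*r) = (r + 4)^2*(r)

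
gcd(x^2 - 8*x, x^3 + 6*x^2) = x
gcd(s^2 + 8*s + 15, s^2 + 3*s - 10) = s + 5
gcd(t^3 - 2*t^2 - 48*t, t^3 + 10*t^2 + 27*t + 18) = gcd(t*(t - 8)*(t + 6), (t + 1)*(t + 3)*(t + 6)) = t + 6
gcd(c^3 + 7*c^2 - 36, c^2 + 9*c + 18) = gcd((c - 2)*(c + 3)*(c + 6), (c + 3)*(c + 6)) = c^2 + 9*c + 18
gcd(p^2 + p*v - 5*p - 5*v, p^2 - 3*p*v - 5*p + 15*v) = p - 5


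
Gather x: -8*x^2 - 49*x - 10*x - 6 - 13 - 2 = -8*x^2 - 59*x - 21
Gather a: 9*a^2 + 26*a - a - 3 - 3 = 9*a^2 + 25*a - 6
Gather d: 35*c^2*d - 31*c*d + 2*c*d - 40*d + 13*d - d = d*(35*c^2 - 29*c - 28)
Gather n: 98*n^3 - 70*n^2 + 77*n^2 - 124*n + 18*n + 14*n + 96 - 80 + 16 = 98*n^3 + 7*n^2 - 92*n + 32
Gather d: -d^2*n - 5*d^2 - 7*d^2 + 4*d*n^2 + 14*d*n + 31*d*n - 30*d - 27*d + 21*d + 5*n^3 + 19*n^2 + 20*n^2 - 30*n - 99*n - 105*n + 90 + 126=d^2*(-n - 12) + d*(4*n^2 + 45*n - 36) + 5*n^3 + 39*n^2 - 234*n + 216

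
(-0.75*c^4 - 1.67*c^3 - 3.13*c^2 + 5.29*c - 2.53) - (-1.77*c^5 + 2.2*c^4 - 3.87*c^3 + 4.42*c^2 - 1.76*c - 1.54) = 1.77*c^5 - 2.95*c^4 + 2.2*c^3 - 7.55*c^2 + 7.05*c - 0.99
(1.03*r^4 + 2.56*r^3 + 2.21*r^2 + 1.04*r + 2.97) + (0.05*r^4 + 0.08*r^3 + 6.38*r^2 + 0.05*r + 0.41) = 1.08*r^4 + 2.64*r^3 + 8.59*r^2 + 1.09*r + 3.38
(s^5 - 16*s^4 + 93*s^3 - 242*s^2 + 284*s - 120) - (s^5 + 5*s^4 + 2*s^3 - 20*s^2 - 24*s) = -21*s^4 + 91*s^3 - 222*s^2 + 308*s - 120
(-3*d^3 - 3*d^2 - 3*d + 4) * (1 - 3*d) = 9*d^4 + 6*d^3 + 6*d^2 - 15*d + 4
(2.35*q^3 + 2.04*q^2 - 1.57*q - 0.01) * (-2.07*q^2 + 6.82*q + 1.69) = -4.8645*q^5 + 11.8042*q^4 + 21.1342*q^3 - 7.2391*q^2 - 2.7215*q - 0.0169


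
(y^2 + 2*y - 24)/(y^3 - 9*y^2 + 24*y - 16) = (y + 6)/(y^2 - 5*y + 4)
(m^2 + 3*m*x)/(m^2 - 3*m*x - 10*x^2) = m*(-m - 3*x)/(-m^2 + 3*m*x + 10*x^2)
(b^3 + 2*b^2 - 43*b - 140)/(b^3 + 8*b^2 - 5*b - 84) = (b^2 - 2*b - 35)/(b^2 + 4*b - 21)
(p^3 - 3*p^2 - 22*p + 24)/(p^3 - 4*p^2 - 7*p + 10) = (p^2 - 2*p - 24)/(p^2 - 3*p - 10)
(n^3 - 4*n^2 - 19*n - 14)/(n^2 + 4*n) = (n^3 - 4*n^2 - 19*n - 14)/(n*(n + 4))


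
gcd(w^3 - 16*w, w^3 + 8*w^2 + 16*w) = w^2 + 4*w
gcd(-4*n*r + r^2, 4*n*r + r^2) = r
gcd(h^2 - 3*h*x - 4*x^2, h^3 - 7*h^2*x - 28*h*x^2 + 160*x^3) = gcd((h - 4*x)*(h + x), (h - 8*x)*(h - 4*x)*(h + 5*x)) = -h + 4*x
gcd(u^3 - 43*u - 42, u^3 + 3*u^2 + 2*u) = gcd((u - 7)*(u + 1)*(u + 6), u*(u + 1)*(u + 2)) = u + 1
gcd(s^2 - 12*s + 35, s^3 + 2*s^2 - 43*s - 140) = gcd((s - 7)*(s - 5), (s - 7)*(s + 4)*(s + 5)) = s - 7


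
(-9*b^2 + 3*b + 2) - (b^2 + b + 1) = -10*b^2 + 2*b + 1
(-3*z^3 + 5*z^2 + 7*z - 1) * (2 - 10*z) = 30*z^4 - 56*z^3 - 60*z^2 + 24*z - 2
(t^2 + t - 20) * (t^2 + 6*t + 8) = t^4 + 7*t^3 - 6*t^2 - 112*t - 160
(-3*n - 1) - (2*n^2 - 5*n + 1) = -2*n^2 + 2*n - 2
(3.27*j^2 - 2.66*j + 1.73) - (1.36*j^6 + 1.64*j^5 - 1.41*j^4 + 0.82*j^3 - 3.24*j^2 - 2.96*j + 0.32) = -1.36*j^6 - 1.64*j^5 + 1.41*j^4 - 0.82*j^3 + 6.51*j^2 + 0.3*j + 1.41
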